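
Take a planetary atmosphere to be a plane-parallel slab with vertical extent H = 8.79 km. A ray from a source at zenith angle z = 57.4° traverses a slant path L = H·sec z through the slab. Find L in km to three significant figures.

sec z = 1/cos 57.4° = 1.8561.
L = 8.79 × 1.8561 = 16.315 km.

16.3 km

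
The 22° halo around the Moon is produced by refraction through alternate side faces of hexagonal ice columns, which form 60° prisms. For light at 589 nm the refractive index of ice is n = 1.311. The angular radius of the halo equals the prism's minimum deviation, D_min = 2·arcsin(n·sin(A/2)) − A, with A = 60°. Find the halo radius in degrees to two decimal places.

21.92°

n·sin(A/2) = 1.311 × sin 30° = 1.311 × 0.5000 = 0.6555.
D_min = 2·arcsin(0.6555) − 60° = 2 × 40.958° − 60° = 21.915°.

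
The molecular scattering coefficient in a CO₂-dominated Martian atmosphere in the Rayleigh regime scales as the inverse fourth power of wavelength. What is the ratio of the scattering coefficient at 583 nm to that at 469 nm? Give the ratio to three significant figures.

Rayleigh scattering ∝ λ⁻⁴, so the ratio of coefficients is the inverse fourth power of the wavelength ratio.
σ(583)/σ(469) = (469/583)⁴ = (0.8045)⁴ = 0.4188.

0.419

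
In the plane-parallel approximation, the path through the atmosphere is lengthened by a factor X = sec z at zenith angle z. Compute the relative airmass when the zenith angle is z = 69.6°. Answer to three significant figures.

X = sec z = 1/cos 69.6° = 1/0.3486 = 2.8688.

2.87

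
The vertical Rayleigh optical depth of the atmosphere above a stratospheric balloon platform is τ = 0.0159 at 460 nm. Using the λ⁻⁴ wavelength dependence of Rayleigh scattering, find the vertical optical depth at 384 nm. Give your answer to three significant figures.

τ(384 nm) = τ(460 nm) × (460/384)⁴ = 0.0159 × (1.1979)⁴ = 0.0159 × 2.0592 = 0.0327.

0.0327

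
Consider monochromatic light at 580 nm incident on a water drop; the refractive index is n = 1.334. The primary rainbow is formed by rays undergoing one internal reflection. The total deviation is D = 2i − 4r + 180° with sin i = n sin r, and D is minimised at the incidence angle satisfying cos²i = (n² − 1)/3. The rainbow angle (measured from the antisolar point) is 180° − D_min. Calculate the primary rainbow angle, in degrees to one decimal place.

41.9°

cos²i = (1.77956 − 1)/3 = 0.25985; i = arccos(0.50976) = 59.352°.
sin r = sin 59.352°/1.334 = 0.64492; r = 40.159°.
D_min = 2·59.352° − 4·40.159° + 180° = 138.067°.
Rainbow angle = 180° − D_min = 41.933°.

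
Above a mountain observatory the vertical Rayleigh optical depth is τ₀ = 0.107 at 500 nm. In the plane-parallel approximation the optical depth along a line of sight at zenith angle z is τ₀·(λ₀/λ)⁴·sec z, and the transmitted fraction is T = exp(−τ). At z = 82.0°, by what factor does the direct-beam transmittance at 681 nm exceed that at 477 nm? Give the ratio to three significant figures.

Airmass: sec 82.0° = 7.1853.
τ(681 nm) = 0.107 × (500/681)⁴ × 7.1853 = 0.107 × 0.2906 × 7.1853 = 0.2234.
τ(477 nm) = 0.107 × (500/477)⁴ × 7.1853 = 0.107 × 1.2073 × 7.1853 = 0.9282.
T(681)/T(477) = exp(τ_B − τ_A) = exp(0.7048) = 2.0234.

2.02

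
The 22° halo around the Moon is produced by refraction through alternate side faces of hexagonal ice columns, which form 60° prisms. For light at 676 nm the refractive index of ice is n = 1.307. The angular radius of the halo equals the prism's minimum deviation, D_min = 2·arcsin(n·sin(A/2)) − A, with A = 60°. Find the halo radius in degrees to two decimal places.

n·sin(A/2) = 1.307 × sin 30° = 1.307 × 0.5000 = 0.6535.
D_min = 2·arcsin(0.6535) − 60° = 2 × 40.806° − 60° = 21.612°.

21.61°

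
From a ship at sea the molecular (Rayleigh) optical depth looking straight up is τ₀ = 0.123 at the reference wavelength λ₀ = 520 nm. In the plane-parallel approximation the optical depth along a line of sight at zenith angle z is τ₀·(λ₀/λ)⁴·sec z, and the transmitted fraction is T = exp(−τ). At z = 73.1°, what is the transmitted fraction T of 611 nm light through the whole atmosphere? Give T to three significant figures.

sec 73.1° = 3.4399.
τ = 0.123 × (520/611)⁴ × 3.4399 = 0.123 × 0.5246 × 3.4399 = 0.2220.
T = exp(−0.2220) = 0.8009.

0.801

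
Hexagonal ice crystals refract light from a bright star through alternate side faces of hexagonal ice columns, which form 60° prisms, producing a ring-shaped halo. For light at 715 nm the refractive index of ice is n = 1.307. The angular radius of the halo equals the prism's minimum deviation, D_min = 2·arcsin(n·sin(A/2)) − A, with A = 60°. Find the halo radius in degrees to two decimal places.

n·sin(A/2) = 1.307 × sin 30° = 1.307 × 0.5000 = 0.6535.
D_min = 2·arcsin(0.6535) − 60° = 2 × 40.806° − 60° = 21.612°.

21.61°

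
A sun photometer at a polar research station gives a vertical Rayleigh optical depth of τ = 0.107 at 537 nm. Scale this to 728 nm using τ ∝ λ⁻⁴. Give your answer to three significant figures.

0.0317

τ(728 nm) = τ(537 nm) × (537/728)⁴ = 0.107 × (0.7376)⁴ = 0.107 × 0.2961 = 0.0317.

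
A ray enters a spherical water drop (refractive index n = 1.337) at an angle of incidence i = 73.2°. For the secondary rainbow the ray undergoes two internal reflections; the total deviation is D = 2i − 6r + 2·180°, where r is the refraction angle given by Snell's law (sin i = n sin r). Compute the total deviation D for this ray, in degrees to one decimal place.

sin r = sin 73.2° / 1.337 = 0.9573/1.337 = 0.7160; r = 45.73°.
D = 2·73.2° − 6·45.73° + 2·180° = 146.40° − 274.36° + 360° = 232.04°.

232.0°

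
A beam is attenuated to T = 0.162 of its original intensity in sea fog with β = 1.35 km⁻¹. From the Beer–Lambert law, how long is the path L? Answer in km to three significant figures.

Beer–Lambert: T = exp(−βL) ⇒ L = −ln(T)/β = −ln(0.162)/1.35 = 1.8202/1.35 = 1.348 km.

1.35 km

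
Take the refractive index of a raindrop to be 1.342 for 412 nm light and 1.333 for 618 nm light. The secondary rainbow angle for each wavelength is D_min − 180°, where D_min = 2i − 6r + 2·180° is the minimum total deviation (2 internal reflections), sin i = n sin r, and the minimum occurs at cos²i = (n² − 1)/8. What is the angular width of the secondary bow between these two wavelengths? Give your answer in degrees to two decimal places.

At 412 nm (n = 1.342): cos²i = 0.10012 → i = 71.554°, r = 44.981°, D_min = 233.222°, rainbow angle = 53.222°.
At 618 nm (n = 1.333): cos²i = 0.09711 → i = 71.843°, r = 45.466°, D_min = 230.891°, rainbow angle = 50.891°.
Angular width = |53.222° − 50.891°| = 2.331°.

2.33°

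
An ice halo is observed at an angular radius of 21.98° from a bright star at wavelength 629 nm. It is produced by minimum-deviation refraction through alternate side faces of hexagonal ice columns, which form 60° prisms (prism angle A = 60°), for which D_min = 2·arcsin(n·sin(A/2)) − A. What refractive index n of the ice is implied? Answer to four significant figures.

Rearranging: n = sin((D_min + A)/2) / sin(A/2).
(D_min + A)/2 = (21.98° + 60°)/2 = 40.990°.
n = sin 40.990° / sin 30° = 0.6559 / 0.5000 = 1.3119.

1.312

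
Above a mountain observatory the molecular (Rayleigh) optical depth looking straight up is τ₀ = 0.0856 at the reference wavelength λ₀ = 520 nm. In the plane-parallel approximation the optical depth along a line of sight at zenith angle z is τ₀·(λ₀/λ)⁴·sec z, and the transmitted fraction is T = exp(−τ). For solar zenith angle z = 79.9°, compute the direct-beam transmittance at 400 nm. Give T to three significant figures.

0.248

sec 79.9° = 5.7023.
τ = 0.0856 × (520/400)⁴ × 5.7023 = 0.0856 × 2.8561 × 5.7023 = 1.3941.
T = exp(−1.3941) = 0.2481.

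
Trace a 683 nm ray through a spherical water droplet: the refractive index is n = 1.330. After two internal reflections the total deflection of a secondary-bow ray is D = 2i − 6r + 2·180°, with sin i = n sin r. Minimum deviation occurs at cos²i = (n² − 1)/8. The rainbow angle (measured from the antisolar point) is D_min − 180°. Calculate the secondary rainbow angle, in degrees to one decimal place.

50.1°

cos²i = (1.76890 − 1)/8 = 0.09611; i = arccos(0.31002) = 71.940°.
sin r = sin 71.940°/1.330 = 0.71483; r = 45.630°.
D_min = 2·71.940° − 6·45.630° + 360° = 230.101°.
Rainbow angle = D_min − 180° = 50.101°.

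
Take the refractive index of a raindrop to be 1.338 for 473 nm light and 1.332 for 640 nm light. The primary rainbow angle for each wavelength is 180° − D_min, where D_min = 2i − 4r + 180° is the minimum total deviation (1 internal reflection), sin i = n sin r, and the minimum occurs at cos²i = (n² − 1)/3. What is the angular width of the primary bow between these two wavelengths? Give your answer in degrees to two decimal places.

0.87°

At 473 nm (n = 1.338): cos²i = 0.26341 → i = 59.120°, r = 39.899°, D_min = 138.643°, rainbow angle = 41.357°.
At 640 nm (n = 1.332): cos²i = 0.25807 → i = 59.469°, r = 40.290°, D_min = 137.776°, rainbow angle = 42.224°.
Angular width = |41.357° − 42.224°| = 0.867°.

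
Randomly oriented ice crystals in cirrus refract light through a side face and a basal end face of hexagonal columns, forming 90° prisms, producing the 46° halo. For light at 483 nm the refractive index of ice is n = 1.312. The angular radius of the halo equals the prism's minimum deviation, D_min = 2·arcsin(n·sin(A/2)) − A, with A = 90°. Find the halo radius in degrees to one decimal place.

46.2°

n·sin(A/2) = 1.312 × sin 45° = 1.312 × 0.7071 = 0.9277.
D_min = 2·arcsin(0.9277) − 90° = 2 × 68.083° − 90° = 46.166°.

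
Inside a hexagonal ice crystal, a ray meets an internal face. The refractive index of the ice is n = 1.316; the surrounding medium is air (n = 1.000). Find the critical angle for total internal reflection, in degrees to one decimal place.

49.5°

sin θ_c = n_air / n = 1.000 / 1.316 = 0.7599.
θ_c = arcsin(0.7599) = 49.45°.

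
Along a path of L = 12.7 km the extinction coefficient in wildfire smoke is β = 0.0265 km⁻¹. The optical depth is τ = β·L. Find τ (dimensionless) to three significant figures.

τ = β·L = 0.0265 × 12.7 = 0.3365.

0.337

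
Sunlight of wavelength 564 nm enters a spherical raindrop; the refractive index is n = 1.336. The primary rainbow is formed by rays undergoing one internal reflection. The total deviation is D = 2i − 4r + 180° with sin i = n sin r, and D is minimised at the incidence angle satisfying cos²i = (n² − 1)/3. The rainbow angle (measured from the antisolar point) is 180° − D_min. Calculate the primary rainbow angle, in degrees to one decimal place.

cos²i = (1.78490 − 1)/3 = 0.26163; i = arccos(0.51150) = 59.236°.
sin r = sin 59.236°/1.336 = 0.64318; r = 40.029°.
D_min = 2·59.236° − 4·40.029° + 180° = 138.356°.
Rainbow angle = 180° − D_min = 41.644°.

41.6°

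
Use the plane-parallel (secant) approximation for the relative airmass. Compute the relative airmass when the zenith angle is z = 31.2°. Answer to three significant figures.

X = sec z = 1/cos 31.2° = 1/0.8554 = 1.1691.

1.17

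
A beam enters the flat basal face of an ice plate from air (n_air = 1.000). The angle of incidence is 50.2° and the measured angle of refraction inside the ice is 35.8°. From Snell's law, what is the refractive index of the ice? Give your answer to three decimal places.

n = sin θ_i / sin θ_r = sin 50.2° / sin 35.8° = 0.7683 / 0.5850 = 1.3134.

1.313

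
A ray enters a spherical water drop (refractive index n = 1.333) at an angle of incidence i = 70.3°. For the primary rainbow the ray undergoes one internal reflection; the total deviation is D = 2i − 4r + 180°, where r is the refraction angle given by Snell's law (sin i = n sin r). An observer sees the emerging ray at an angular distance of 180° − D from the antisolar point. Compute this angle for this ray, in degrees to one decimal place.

sin r = sin 70.3° / 1.333 = 0.9415/1.333 = 0.7063; r = 44.93°.
D = 2·70.3° − 4·44.93° + 180° = 140.60° − 179.73° + 180° = 140.87°.
Angle from antisolar point = 180° − D = 39.13°.

39.1°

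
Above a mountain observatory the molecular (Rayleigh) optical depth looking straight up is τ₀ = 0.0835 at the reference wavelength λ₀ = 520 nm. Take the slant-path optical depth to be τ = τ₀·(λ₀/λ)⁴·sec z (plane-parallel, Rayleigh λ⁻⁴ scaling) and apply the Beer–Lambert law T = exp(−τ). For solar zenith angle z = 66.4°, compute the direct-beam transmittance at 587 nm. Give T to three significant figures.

0.879

sec 66.4° = 2.4978.
τ = 0.0835 × (520/587)⁴ × 2.4978 = 0.0835 × 0.6158 × 2.4978 = 0.1284.
T = exp(−0.1284) = 0.8795.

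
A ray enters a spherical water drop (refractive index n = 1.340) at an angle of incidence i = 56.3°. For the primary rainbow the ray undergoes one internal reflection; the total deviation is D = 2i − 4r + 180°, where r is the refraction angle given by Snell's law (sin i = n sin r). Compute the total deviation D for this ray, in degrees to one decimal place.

sin r = sin 56.3° / 1.340 = 0.8320/1.340 = 0.6209; r = 38.38°.
D = 2·56.3° − 4·38.38° + 180° = 112.60° − 153.52° + 180° = 139.08°.

139.1°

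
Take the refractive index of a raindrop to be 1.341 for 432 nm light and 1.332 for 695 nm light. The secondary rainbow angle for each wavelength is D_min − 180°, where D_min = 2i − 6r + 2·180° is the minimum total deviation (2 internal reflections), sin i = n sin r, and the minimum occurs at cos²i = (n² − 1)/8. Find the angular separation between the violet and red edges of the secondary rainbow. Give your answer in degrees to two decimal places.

2.34°

At 432 nm (n = 1.341): cos²i = 0.09979 → i = 71.586°, r = 45.034°, D_min = 232.966°, rainbow angle = 52.966°.
At 695 nm (n = 1.332): cos²i = 0.09678 → i = 71.875°, r = 45.520°, D_min = 230.628°, rainbow angle = 50.628°.
Angular width = |52.966° − 50.628°| = 2.337°.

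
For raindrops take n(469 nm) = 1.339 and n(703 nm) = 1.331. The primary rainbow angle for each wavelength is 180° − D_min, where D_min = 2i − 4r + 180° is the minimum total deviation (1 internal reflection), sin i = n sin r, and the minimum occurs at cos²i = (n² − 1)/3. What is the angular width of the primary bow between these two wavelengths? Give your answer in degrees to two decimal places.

1.16°

At 469 nm (n = 1.339): cos²i = 0.26431 → i = 59.062°, r = 39.834°, D_min = 138.786°, rainbow angle = 41.214°.
At 703 nm (n = 1.331): cos²i = 0.25719 → i = 59.527°, r = 40.356°, D_min = 137.630°, rainbow angle = 42.370°.
Angular width = |41.214° − 42.370°| = 1.156°.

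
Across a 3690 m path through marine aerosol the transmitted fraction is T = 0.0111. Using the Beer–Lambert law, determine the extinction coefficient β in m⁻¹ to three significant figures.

0.00122 m⁻¹

Beer–Lambert: T = exp(−βL) ⇒ β = −ln(T)/L = −ln(0.0111)/3690 = 4.5008/3690 = 0.00122 m⁻¹.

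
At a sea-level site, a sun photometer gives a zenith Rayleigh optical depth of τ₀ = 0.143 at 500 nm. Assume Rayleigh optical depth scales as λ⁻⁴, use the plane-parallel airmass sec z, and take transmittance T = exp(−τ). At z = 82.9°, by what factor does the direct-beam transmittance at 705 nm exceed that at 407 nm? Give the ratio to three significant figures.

10.4

Airmass: sec 82.9° = 8.0905.
τ(705 nm) = 0.143 × (500/705)⁴ × 8.0905 = 0.143 × 0.2530 × 8.0905 = 0.2927.
τ(407 nm) = 0.143 × (500/407)⁴ × 8.0905 = 0.143 × 2.2777 × 8.0905 = 2.6352.
T(705)/T(407) = exp(τ_B − τ_A) = exp(2.3425) = 10.4072.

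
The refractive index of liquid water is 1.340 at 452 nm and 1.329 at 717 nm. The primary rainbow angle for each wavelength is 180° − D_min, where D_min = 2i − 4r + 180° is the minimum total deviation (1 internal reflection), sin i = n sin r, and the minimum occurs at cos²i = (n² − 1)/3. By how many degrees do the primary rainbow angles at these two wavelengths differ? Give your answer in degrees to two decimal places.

1.59°

At 452 nm (n = 1.340): cos²i = 0.26520 → i = 59.004°, r = 39.770°, D_min = 138.929°, rainbow angle = 41.071°.
At 717 nm (n = 1.329): cos²i = 0.25541 → i = 59.643°, r = 40.487°, D_min = 137.337°, rainbow angle = 42.663°.
Angular width = |41.071° − 42.663°| = 1.592°.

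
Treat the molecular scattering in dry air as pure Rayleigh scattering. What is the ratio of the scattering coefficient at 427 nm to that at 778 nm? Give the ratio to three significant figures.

11.0

Rayleigh scattering ∝ λ⁻⁴, so the ratio of coefficients is the inverse fourth power of the wavelength ratio.
σ(427)/σ(778) = (778/427)⁴ = (1.8220)⁴ = 11.02.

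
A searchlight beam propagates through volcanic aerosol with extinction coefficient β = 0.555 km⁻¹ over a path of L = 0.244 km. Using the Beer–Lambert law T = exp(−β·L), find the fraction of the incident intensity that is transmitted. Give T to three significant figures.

τ = β·L = 0.555 × 0.244 = 0.1354.
T = exp(−0.1354) = 0.8733.

0.873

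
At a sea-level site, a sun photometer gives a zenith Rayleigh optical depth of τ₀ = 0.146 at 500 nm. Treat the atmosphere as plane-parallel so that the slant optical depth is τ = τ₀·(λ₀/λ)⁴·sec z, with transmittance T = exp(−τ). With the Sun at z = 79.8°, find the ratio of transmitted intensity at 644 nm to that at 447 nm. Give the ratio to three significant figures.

2.69

Airmass: sec 79.8° = 5.6470.
τ(644 nm) = 0.146 × (500/644)⁴ × 5.6470 = 0.146 × 0.3634 × 5.6470 = 0.2996.
τ(447 nm) = 0.146 × (500/447)⁴ × 5.6470 = 0.146 × 1.5655 × 5.6470 = 1.2907.
T(644)/T(447) = exp(τ_B − τ_A) = exp(0.9911) = 2.6942.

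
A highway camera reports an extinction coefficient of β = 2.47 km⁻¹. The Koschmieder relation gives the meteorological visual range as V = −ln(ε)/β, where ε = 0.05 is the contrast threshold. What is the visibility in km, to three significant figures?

1.21 km

V = −ln(0.05) / 2.47 = 2.996 / 2.47 = 1.2128 km.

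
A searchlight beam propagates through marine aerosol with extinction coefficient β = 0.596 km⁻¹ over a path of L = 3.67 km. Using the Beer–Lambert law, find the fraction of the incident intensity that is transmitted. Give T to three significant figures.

τ = β·L = 0.596 × 3.67 = 2.1873.
T = exp(−2.1873) = 0.1122.

0.112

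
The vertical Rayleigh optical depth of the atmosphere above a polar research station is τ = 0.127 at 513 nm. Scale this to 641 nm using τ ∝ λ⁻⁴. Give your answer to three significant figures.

τ(641 nm) = τ(513 nm) × (513/641)⁴ = 0.127 × (0.8003)⁴ = 0.127 × 0.4102 = 0.0521.

0.0521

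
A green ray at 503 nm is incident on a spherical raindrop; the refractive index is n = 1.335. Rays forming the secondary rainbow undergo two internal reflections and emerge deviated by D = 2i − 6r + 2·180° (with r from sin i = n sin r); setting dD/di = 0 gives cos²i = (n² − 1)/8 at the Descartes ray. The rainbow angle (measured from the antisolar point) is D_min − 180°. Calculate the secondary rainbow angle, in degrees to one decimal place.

51.4°

cos²i = (1.78222 − 1)/8 = 0.09778; i = arccos(0.31269) = 71.778°.
sin r = sin 71.778°/1.335 = 0.71150; r = 45.357°.
D_min = 2·71.778° − 6·45.357° + 360° = 231.414°.
Rainbow angle = D_min − 180° = 51.414°.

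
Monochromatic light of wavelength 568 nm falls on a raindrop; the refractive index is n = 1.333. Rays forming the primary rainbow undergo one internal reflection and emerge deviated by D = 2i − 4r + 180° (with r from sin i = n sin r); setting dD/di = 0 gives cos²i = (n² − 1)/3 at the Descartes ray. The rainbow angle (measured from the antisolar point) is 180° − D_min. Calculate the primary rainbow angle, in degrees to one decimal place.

cos²i = (1.77689 − 1)/3 = 0.25896; i = arccos(0.50888) = 59.410°.
sin r = sin 59.410°/1.333 = 0.64579; r = 40.225°.
D_min = 2·59.410° − 4·40.225° + 180° = 137.922°.
Rainbow angle = 180° − D_min = 42.078°.

42.1°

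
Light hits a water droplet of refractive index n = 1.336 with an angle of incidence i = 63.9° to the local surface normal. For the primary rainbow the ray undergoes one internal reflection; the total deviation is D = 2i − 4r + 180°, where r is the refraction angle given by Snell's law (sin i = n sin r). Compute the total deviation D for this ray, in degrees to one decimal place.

138.9°

sin r = sin 63.9° / 1.336 = 0.8980/1.336 = 0.6722; r = 42.24°.
D = 2·63.9° − 4·42.24° + 180° = 127.80° − 168.94° + 180° = 138.86°.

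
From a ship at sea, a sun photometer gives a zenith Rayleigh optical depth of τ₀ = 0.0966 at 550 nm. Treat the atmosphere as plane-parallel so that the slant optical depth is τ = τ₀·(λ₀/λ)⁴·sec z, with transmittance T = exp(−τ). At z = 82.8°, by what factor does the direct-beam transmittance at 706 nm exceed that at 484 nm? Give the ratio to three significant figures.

Airmass: sec 82.8° = 7.9787.
τ(706 nm) = 0.0966 × (550/706)⁴ × 7.9787 = 0.0966 × 0.3683 × 7.9787 = 0.2839.
τ(484 nm) = 0.0966 × (550/484)⁴ × 7.9787 = 0.0966 × 1.6675 × 7.9787 = 1.2852.
T(706)/T(484) = exp(τ_B − τ_A) = exp(1.0013) = 2.7219.

2.72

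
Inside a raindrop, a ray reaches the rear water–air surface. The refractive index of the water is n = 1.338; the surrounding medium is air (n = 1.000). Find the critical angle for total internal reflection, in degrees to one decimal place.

sin θ_c = n_air / n = 1.000 / 1.338 = 0.7474.
θ_c = arcsin(0.7474) = 48.36°.

48.4°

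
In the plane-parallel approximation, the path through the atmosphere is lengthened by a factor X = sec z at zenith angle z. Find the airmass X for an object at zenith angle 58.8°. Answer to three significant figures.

X = sec z = 1/cos 58.8° = 1/0.5180 = 1.9304.

1.93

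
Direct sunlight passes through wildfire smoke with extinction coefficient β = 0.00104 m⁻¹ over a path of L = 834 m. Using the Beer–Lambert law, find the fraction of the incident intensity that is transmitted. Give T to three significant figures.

τ = β·L = 0.00104 × 834 = 0.8674.
T = exp(−0.8674) = 0.4201.

0.420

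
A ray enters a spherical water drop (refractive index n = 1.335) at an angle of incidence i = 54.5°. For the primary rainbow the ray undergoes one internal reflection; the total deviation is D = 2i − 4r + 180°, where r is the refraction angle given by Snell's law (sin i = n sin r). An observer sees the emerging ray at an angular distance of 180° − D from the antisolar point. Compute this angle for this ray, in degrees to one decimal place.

41.3°

sin r = sin 54.5° / 1.335 = 0.8141/1.335 = 0.6098; r = 37.58°.
D = 2·54.5° − 4·37.58° + 180° = 109.00° − 150.31° + 180° = 138.69°.
Angle from antisolar point = 180° − D = 41.31°.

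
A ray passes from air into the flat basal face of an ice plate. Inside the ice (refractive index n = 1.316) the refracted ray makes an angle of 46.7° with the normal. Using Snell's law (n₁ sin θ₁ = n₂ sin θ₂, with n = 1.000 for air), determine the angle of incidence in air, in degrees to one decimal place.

Snell: sin θ_i = n · sin θ_r = 1.316 × sin 46.7° = 1.316 × 0.7278 = 0.9577.
θ_i = arcsin(0.9577) = 73.29°.

73.3°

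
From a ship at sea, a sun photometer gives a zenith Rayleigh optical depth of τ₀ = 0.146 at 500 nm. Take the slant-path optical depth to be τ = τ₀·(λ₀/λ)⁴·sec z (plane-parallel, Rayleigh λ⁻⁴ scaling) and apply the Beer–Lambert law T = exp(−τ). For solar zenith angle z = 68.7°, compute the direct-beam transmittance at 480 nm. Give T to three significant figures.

sec 68.7° = 2.7529.
τ = 0.146 × (500/480)⁴ × 2.7529 = 0.146 × 1.1774 × 2.7529 = 0.4732.
T = exp(−0.4732) = 0.6230.

0.623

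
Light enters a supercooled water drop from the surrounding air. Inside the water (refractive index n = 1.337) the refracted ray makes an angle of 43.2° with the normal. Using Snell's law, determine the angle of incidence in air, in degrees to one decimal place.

Snell: sin θ_i = n · sin θ_r = 1.337 × sin 43.2° = 1.337 × 0.6845 = 0.9152.
θ_i = arcsin(0.9152) = 66.24°.

66.2°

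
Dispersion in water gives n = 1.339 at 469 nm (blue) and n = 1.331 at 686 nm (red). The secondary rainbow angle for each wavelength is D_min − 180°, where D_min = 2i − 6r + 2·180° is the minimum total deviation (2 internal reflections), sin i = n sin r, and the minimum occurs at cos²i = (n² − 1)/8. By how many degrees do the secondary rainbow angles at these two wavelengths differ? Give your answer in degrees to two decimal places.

2.09°

At 469 nm (n = 1.339): cos²i = 0.09912 → i = 71.650°, r = 45.141°, D_min = 232.451°, rainbow angle = 52.451°.
At 686 nm (n = 1.331): cos²i = 0.09645 → i = 71.907°, r = 45.575°, D_min = 230.365°, rainbow angle = 50.365°.
Angular width = |52.451° − 50.365°| = 2.086°.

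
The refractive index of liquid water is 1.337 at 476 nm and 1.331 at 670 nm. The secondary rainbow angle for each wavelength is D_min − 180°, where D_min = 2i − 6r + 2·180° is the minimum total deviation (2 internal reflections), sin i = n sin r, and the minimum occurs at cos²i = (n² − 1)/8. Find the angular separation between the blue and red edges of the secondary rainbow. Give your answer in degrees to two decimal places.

At 476 nm (n = 1.337): cos²i = 0.09845 → i = 71.714°, r = 45.249°, D_min = 231.934°, rainbow angle = 51.934°.
At 670 nm (n = 1.331): cos²i = 0.09645 → i = 71.907°, r = 45.575°, D_min = 230.365°, rainbow angle = 50.365°.
Angular width = |51.934° − 50.365°| = 1.569°.

1.57°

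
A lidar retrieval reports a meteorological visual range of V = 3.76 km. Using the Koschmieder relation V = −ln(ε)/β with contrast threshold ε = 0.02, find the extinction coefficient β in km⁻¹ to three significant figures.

β = −ln(0.02) / V = 3.912 / 3.76 = 1.0404 km⁻¹.

1.04 km⁻¹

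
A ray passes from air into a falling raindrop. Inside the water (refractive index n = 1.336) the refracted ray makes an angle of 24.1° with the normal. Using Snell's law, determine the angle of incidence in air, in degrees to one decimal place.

33.1°

Snell: sin θ_i = n · sin θ_r = 1.336 × sin 24.1° = 1.336 × 0.4083 = 0.5455.
θ_i = arcsin(0.5455) = 33.06°.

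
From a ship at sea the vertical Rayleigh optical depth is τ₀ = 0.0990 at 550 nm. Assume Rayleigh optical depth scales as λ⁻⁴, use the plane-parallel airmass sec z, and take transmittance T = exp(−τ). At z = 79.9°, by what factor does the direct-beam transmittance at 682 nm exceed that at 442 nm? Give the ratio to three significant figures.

Airmass: sec 79.9° = 5.7023.
τ(682 nm) = 0.0990 × (550/682)⁴ × 5.7023 = 0.0990 × 0.4230 × 5.7023 = 0.2388.
τ(442 nm) = 0.0990 × (550/442)⁴ × 5.7023 = 0.0990 × 2.3975 × 5.7023 = 1.3535.
T(682)/T(442) = exp(τ_B − τ_A) = exp(1.1147) = 3.0486.

3.05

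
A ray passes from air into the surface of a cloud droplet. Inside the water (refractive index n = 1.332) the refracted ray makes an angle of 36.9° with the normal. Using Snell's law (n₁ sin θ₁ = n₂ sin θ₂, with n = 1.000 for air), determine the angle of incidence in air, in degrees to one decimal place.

Snell: sin θ_i = n · sin θ_r = 1.332 × sin 36.9° = 1.332 × 0.6004 = 0.7998.
θ_i = arcsin(0.7998) = 53.11°.

53.1°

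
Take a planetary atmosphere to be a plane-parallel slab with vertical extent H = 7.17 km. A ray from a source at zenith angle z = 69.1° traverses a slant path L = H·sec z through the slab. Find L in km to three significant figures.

20.1 km

sec z = 1/cos 69.1° = 2.8032.
L = 7.17 × 2.8032 = 20.099 km.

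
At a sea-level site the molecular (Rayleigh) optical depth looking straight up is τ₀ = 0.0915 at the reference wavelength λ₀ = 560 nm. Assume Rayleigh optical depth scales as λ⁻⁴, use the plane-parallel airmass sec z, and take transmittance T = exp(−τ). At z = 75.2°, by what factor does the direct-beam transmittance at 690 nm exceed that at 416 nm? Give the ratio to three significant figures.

Airmass: sec 75.2° = 3.9147.
τ(690 nm) = 0.0915 × (560/690)⁴ × 3.9147 = 0.0915 × 0.4339 × 3.9147 = 0.1554.
τ(416 nm) = 0.0915 × (560/416)⁴ × 3.9147 = 0.0915 × 3.2838 × 3.9147 = 1.1763.
T(690)/T(416) = exp(τ_B − τ_A) = exp(1.0208) = 2.7755.

2.78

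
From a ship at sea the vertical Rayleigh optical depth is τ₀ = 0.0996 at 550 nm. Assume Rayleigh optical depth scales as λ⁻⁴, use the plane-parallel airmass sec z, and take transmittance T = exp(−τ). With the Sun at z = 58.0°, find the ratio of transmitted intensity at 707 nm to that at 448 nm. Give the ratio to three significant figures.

Airmass: sec 58.0° = 1.8871.
τ(707 nm) = 0.0996 × (550/707)⁴ × 1.8871 = 0.0996 × 0.3662 × 1.8871 = 0.0688.
τ(448 nm) = 0.0996 × (550/448)⁴ × 1.8871 = 0.0996 × 2.2716 × 1.8871 = 0.4270.
T(707)/T(448) = exp(τ_B − τ_A) = exp(0.3581) = 1.4306.

1.43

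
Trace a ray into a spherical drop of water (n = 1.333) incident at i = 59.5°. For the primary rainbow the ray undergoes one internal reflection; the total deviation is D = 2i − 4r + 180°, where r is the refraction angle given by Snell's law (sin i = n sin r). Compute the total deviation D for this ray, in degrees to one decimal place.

sin r = sin 59.5° / 1.333 = 0.8616/1.333 = 0.6464; r = 40.27°.
D = 2·59.5° − 4·40.27° + 180° = 119.00° − 161.08° + 180° = 137.92°.

137.9°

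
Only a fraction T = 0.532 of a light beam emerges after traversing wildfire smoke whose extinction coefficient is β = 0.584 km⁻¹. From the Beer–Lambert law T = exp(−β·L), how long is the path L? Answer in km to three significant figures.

Beer–Lambert: T = exp(−βL) ⇒ L = −ln(T)/β = −ln(0.532)/0.584 = 0.6311/0.584 = 1.081 km.

1.08 km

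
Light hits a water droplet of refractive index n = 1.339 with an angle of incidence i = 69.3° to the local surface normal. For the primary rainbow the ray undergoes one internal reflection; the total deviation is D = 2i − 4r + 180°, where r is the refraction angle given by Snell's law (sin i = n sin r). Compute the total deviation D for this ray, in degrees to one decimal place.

141.3°

sin r = sin 69.3° / 1.339 = 0.9354/1.339 = 0.6986; r = 44.32°.
D = 2·69.3° − 4·44.32° + 180° = 138.60° − 177.26° + 180° = 141.34°.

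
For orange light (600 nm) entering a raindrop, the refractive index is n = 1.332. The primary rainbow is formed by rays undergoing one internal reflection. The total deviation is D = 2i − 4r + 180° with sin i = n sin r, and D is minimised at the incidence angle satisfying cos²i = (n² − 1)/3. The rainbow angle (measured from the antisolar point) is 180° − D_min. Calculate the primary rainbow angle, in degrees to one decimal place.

cos²i = (1.77422 − 1)/3 = 0.25807; i = arccos(0.50801) = 59.469°.
sin r = sin 59.469°/1.332 = 0.64666; r = 40.290°.
D_min = 2·59.469° − 4·40.290° + 180° = 137.776°.
Rainbow angle = 180° − D_min = 42.224°.

42.2°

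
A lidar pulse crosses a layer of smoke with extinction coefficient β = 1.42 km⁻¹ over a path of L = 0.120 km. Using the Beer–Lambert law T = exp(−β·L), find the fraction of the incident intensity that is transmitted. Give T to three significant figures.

0.843

τ = β·L = 1.42 × 0.120 = 0.1704.
T = exp(−0.1704) = 0.8433.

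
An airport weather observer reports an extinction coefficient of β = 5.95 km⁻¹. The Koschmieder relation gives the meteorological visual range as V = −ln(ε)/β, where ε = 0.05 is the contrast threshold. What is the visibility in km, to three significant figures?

0.503 km

V = −ln(0.05) / 5.95 = 2.996 / 5.95 = 0.5035 km.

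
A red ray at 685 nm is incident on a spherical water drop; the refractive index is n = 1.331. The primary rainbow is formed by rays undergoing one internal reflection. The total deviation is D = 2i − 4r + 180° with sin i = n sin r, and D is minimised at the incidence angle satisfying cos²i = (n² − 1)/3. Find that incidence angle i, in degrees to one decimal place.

59.5°

cos²i = (1.331² − 1)/3 = (1.77156 − 1)/3 = 0.25719.
cos i = 0.50714, so i = 59.527°.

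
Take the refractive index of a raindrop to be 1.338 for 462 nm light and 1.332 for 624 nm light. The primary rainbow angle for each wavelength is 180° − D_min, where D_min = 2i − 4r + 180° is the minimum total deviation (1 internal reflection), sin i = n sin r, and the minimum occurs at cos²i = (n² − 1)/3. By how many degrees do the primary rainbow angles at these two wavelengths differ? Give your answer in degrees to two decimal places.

0.87°

At 462 nm (n = 1.338): cos²i = 0.26341 → i = 59.120°, r = 39.899°, D_min = 138.643°, rainbow angle = 41.357°.
At 624 nm (n = 1.332): cos²i = 0.25807 → i = 59.469°, r = 40.290°, D_min = 137.776°, rainbow angle = 42.224°.
Angular width = |41.357° − 42.224°| = 0.867°.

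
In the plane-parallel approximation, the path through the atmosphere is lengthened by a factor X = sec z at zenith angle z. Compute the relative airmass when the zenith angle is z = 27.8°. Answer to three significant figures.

1.13

X = sec z = 1/cos 27.8° = 1/0.8846 = 1.1305.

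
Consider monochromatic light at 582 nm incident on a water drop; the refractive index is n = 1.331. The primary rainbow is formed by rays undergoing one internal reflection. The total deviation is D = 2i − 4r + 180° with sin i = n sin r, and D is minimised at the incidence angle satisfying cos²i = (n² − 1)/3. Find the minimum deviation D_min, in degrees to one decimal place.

cos²i = (1.77156 − 1)/3 = 0.25719; i = arccos(0.50714) = 59.527°.
sin r = sin 59.527°/1.331 = 0.64753; r = 40.356°.
D_min = 2·59.527° − 4·40.356° + 180° = 137.630°.

137.6°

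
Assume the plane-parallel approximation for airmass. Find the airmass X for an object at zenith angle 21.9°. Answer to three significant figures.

X = sec z = 1/cos 21.9° = 1/0.9278 = 1.0778.

1.08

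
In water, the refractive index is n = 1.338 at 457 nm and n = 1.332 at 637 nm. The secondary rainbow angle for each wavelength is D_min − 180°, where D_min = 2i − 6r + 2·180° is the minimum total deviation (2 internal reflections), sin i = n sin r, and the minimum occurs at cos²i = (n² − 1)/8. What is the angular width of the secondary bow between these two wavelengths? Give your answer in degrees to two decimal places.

1.56°

At 457 nm (n = 1.338): cos²i = 0.09878 → i = 71.682°, r = 45.195°, D_min = 232.193°, rainbow angle = 52.193°.
At 637 nm (n = 1.332): cos²i = 0.09678 → i = 71.875°, r = 45.520°, D_min = 230.628°, rainbow angle = 50.628°.
Angular width = |52.193° − 50.628°| = 1.564°.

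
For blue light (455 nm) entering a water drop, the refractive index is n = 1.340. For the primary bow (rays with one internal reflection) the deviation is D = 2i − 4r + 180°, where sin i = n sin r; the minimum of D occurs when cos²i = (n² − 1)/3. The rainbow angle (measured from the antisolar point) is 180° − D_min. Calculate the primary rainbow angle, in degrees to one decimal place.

cos²i = (1.79560 − 1)/3 = 0.26520; i = arccos(0.51498) = 59.004°.
sin r = sin 59.004°/1.340 = 0.63971; r = 39.770°.
D_min = 2·59.004° − 4·39.770° + 180° = 138.929°.
Rainbow angle = 180° − D_min = 41.071°.

41.1°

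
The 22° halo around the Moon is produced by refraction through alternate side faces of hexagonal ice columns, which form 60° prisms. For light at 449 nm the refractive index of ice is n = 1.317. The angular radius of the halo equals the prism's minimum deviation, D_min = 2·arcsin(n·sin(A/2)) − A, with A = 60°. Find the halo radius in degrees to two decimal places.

22.37°

n·sin(A/2) = 1.317 × sin 30° = 1.317 × 0.5000 = 0.6585.
D_min = 2·arcsin(0.6585) − 60° = 2 × 41.186° − 60° = 22.371°.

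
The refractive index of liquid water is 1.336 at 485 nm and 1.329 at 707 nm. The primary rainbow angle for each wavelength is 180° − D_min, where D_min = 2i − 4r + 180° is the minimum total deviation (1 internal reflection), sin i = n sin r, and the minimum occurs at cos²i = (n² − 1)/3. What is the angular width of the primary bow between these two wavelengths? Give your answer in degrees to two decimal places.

At 485 nm (n = 1.336): cos²i = 0.26163 → i = 59.236°, r = 40.029°, D_min = 138.356°, rainbow angle = 41.644°.
At 707 nm (n = 1.329): cos²i = 0.25541 → i = 59.643°, r = 40.487°, D_min = 137.337°, rainbow angle = 42.663°.
Angular width = |41.644° − 42.663°| = 1.020°.

1.02°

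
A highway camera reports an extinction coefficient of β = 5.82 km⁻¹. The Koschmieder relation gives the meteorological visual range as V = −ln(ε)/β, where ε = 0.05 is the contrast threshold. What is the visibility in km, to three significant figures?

V = −ln(0.05) / 5.82 = 2.996 / 5.82 = 0.5147 km.

0.515 km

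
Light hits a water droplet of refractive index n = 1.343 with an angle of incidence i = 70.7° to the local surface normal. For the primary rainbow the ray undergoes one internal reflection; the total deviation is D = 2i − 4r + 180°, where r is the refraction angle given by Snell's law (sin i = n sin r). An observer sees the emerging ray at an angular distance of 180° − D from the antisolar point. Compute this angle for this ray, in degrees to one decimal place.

37.2°

sin r = sin 70.7° / 1.343 = 0.9438/1.343 = 0.7028; r = 44.65°.
D = 2·70.7° − 4·44.65° + 180° = 141.40° − 178.59° + 180° = 142.81°.
Angle from antisolar point = 180° − D = 37.19°.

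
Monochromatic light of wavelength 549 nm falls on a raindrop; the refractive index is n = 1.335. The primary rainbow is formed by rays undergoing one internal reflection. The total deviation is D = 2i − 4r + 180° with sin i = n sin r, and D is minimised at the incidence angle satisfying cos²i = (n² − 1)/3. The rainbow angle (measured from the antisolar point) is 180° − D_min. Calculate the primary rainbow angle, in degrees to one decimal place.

41.8°

cos²i = (1.78222 − 1)/3 = 0.26074; i = arccos(0.51063) = 59.294°.
sin r = sin 59.294°/1.335 = 0.64405; r = 40.094°.
D_min = 2·59.294° − 4·40.094° + 180° = 138.212°.
Rainbow angle = 180° − D_min = 41.788°.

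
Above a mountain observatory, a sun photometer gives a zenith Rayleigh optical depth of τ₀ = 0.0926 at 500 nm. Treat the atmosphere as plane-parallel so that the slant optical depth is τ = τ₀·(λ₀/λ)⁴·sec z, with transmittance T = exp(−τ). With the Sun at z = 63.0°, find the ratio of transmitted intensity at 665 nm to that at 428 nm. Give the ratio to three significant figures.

1.37

Airmass: sec 63.0° = 2.2027.
τ(665 nm) = 0.0926 × (500/665)⁴ × 2.2027 = 0.0926 × 0.3196 × 2.2027 = 0.0652.
τ(428 nm) = 0.0926 × (500/428)⁴ × 2.2027 = 0.0926 × 1.8625 × 2.2027 = 0.3799.
T(665)/T(428) = exp(τ_B − τ_A) = exp(0.3147) = 1.3699.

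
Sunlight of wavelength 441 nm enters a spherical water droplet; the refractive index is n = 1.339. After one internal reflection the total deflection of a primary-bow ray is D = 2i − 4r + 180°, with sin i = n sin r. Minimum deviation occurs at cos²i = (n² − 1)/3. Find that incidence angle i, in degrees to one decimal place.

cos²i = (1.339² − 1)/3 = (1.79292 − 1)/3 = 0.26431.
cos i = 0.51411, so i = 59.062°.

59.1°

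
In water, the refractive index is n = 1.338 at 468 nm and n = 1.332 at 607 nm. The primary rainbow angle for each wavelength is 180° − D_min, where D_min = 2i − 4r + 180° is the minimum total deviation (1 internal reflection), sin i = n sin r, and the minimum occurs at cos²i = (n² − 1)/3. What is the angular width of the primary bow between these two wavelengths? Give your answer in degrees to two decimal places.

At 468 nm (n = 1.338): cos²i = 0.26341 → i = 59.120°, r = 39.899°, D_min = 138.643°, rainbow angle = 41.357°.
At 607 nm (n = 1.332): cos²i = 0.25807 → i = 59.469°, r = 40.290°, D_min = 137.776°, rainbow angle = 42.224°.
Angular width = |41.357° − 42.224°| = 0.867°.

0.87°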